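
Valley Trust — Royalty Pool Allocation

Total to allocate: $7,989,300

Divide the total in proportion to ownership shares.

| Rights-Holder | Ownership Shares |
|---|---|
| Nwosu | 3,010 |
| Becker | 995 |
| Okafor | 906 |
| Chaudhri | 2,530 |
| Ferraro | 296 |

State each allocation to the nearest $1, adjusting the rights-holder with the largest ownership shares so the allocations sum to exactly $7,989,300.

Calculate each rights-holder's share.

Nwosu: $3,108,156 | Becker: $1,027,446 | Okafor: $935,544 | Chaudhri: $2,612,502 | Ferraro: $305,652

Total ownership shares = 7,737.
Raw shares: Nwosu 3,010/7,737 × $7,989,300 = 3,108,154.71; Becker 995/7,737 × $7,989,300 = 1,027,446.49; Okafor 906/7,737 × $7,989,300 = 935,544.24; Chaudhri 2,530/7,737 × $7,989,300 = 2,612,502.13; Ferraro 296/7,737 × $7,989,300 = 305,652.42.
After rounding ($1): Nwosu $3,108,155; Becker $1,027,446; Okafor $935,544; Chaudhri $2,612,502; Ferraro $305,652. Sum = $7,989,299.
Difference $7,989,300 − $7,989,299 = +$1 applied to largest ownership shares (Nwosu): Nwosu becomes $3,108,156.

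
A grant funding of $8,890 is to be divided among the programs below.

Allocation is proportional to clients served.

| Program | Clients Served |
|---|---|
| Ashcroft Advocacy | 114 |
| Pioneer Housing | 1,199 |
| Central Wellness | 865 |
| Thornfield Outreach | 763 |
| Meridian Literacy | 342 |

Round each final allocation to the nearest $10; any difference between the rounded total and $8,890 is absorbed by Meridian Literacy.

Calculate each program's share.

Ashcroft Advocacy: $310 | Pioneer Housing: $3,250 | Central Wellness: $2,340 | Thornfield Outreach: $2,070 | Meridian Literacy: $920

Combined clients served = 3,283.
Proportional shares: Ashcroft Advocacy 114/3,283 × $8,890 = 308.70; Pioneer Housing 1,199/3,283 × $8,890 = 3,246.76; Central Wellness 865/3,283 × $8,890 = 2,342.32; Thornfield Outreach 763/3,283 × $8,890 = 2,066.12; Meridian Literacy 342/3,283 × $8,890 = 926.10.
Rounded to nearest $10: Ashcroft Advocacy $310; Pioneer Housing $3,250; Central Wellness $2,340; Thornfield Outreach $2,070; Meridian Literacy $930. Sum = $8,900.
Difference $8,890 − $8,900 = −$10 applied to Meridian Literacy: Meridian Literacy becomes $920.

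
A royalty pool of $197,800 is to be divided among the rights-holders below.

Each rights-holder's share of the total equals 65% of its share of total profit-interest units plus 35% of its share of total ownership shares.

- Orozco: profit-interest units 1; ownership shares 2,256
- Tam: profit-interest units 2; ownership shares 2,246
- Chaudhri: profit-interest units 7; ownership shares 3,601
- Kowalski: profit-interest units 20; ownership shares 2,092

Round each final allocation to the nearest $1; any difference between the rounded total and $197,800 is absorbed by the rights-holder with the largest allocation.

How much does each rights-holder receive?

Orozco: $19,605; Tam: $23,823; Chaudhri: $54,453; Kowalski: $99,919

Profit-interest units total 30; ownership shares total 10,195.
Combined weights (65% profit-interest units + 35% ownership shares): Orozco 0.0991; Tam 0.1204; Chaudhri 0.2753; Kowalski 0.5052.
Unrounded shares: Orozco 19,605.22; Tam 23,822.98; Chaudhri 54,452.56; Kowalski 99,919.23.
At nearest $1: Orozco $19,605; Tam $23,823; Chaudhri $54,453; Kowalski $99,919. Sum = $197,800.
No rounding difference to absorb.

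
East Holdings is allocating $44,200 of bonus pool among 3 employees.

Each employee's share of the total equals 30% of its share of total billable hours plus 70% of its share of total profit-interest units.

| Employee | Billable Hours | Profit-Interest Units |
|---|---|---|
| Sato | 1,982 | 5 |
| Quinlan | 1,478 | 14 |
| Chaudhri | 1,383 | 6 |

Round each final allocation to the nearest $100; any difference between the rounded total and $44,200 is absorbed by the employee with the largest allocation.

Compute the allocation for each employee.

Billable hours total 4,843; profit-interest units total 25.
Composite weights (30% billable hours + 70% profit-interest units): Sato 0.2628; Quinlan 0.4836; Chaudhri 0.2537.
Unrounded shares: Sato 11,614.66; Quinlan 21,373.12; Chaudhri 11,212.22.
Rounded to nearest $100: Sato $11,600; Quinlan $21,400; Chaudhri $11,200. Sum = $44,200.
Rounded total matches; no reconciliation needed.

Sato: $11,600 · Quinlan: $21,400 · Chaudhri: $11,200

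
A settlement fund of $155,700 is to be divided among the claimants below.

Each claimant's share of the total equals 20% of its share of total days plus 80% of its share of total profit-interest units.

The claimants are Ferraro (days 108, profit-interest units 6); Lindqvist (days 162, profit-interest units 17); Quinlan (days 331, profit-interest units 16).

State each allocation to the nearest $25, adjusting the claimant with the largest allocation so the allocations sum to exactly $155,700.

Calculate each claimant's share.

Ferraro: $24,750 | Lindqvist: $62,700 | Quinlan: $68,250

Totals — days 601, profit-interest units 39.
Composite weights (20% days + 80% profit-interest units): Ferraro 0.1590; Lindqvist 0.4026; Quinlan 0.4384.
Raw shares: Ferraro 24,758.95; Lindqvist 62,689.19; Quinlan 68,251.85.
Rounded to nearest $25: Ferraro $24,750; Lindqvist $62,700; Quinlan $68,250. Sum = $155,700.
No rounding difference to absorb.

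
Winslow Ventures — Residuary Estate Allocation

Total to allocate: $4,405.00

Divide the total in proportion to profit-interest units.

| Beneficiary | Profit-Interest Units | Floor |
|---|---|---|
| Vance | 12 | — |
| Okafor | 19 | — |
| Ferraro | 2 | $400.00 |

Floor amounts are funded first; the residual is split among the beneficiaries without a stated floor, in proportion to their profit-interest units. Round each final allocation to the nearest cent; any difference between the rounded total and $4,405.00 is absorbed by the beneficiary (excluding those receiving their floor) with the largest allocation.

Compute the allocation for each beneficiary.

Vance: $1,550.32 · Okafor: $2,454.68 · Ferraro: $400.00

Guaranteed amounts: Ferraro $400.00. Remaining pool $4,005.00.
Remaining pool split over remaining profit-interest units 31: Vance 1,550.3226 → $1,550.32; Okafor 2,454.6774 → $2,454.68.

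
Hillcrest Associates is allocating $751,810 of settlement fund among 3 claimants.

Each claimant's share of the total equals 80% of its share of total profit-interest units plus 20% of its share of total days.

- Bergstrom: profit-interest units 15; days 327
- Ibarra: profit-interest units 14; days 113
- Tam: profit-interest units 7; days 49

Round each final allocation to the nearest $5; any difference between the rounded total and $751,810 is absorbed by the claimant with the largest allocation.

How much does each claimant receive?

Profit-interest units total 36; days total 489.
Blended shares (80% profit-interest units + 20% days): Bergstrom 0.4671; Ibarra 0.3573; Tam 0.1756.
Raw shares: Bergstrom 351,152.16; Ibarra 268,642.67; Tam 132,015.17.
At nearest $5: Bergstrom $351,150; Ibarra $268,645; Tam $132,015. Sum = $751,810.
Sum already equals the total — no adjustment.

Bergstrom: $351,150; Ibarra: $268,645; Tam: $132,015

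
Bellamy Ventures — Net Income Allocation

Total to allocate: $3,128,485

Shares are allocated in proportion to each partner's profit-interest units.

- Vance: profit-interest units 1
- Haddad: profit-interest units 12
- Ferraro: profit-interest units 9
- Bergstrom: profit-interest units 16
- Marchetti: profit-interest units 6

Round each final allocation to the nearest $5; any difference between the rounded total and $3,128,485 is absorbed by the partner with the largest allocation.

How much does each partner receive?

Sum of profit-interest units: 44.
Proportional shares: Vance 1/44 × $3,128,485 = 71,101.93; Haddad 12/44 × $3,128,485 = 853,223.18; Ferraro 9/44 × $3,128,485 = 639,917.39; Bergstrom 16/44 × $3,128,485 = 1,137,630.91; Marchetti 6/44 × $3,128,485 = 426,611.59.
Rounded to nearest $5: Vance $71,100; Haddad $853,225; Ferraro $639,915; Bergstrom $1,137,630; Marchetti $426,610. Sum = $3,128,480.
Difference $3,128,485 − $3,128,480 = +$5 applied to largest allocation (Bergstrom): Bergstrom becomes $1,137,635.

Vance: $71,100 · Haddad: $853,225 · Ferraro: $639,915 · Bergstrom: $1,137,635 · Marchetti: $426,610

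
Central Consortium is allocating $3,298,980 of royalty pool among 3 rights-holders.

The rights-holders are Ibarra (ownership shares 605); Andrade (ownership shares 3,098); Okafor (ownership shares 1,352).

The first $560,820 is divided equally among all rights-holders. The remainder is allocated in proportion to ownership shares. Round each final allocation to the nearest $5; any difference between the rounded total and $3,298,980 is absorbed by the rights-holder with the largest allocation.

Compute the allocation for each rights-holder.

Ibarra: $514,655 · Andrade: $1,865,040 · Okafor: $919,285

Equal tier: $560,820 ÷ 3 = $186,940 apiece.
Remainder $2,738,160 by ownership shares (total 5,055): Ibarra 327,712.52 → $327,715; Andrade 1,678,104.78 → $1,678,105; Okafor 732,342.69 → $732,345.
Rounding difference −$5 on remainder applied to Andrade.
Totals: Ibarra $186,940 + $327,715 = $514,655; Andrade $186,940 + $1,678,100 = $1,865,040; Okafor $186,940 + $732,345 = $919,285.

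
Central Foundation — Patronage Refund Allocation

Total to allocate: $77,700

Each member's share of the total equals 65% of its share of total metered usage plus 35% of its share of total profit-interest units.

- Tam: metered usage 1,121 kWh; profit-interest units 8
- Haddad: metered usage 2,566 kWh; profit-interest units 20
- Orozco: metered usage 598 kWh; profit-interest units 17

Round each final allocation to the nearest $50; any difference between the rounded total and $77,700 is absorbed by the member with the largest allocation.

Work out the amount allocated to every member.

Totals — metered usage 4,285, profit-interest units 45.
Combined weights (65% metered usage + 35% profit-interest units): Tam 0.2323; Haddad 0.5448; Orozco 0.2229.
Proportional shares: Tam 18,047.29; Haddad 42,330.73; Orozco 17,321.97.
At nearest $50: Tam $18,050; Haddad $42,350; Orozco $17,300. Sum = $77,700.
Sum already equals the total — no adjustment.

Tam: $18,050 · Haddad: $42,350 · Orozco: $17,300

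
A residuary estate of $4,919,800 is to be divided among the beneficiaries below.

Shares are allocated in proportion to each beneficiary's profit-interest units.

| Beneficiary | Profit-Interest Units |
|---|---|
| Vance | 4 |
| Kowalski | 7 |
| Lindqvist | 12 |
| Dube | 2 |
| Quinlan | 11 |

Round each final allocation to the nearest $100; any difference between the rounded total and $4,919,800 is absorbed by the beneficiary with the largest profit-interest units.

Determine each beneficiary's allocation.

Profit-interest units total: 36.
Proportional shares: Vance 4/36 × $4,919,800 = 546,644.44; Kowalski 7/36 × $4,919,800 = 956,627.78; Lindqvist 12/36 × $4,919,800 = 1,639,933.33; Dube 2/36 × $4,919,800 = 273,322.22; Quinlan 11/36 × $4,919,800 = 1,503,272.22.
At nearest $100: Vance $546,600; Kowalski $956,600; Lindqvist $1,639,900; Dube $273,300; Quinlan $1,503,300. Sum = $4,919,700.
Difference $4,919,800 − $4,919,700 = +$100 applied to largest profit-interest units (Lindqvist): Lindqvist becomes $1,640,000.

Vance: $546,600; Kowalski: $956,600; Lindqvist: $1,640,000; Dube: $273,300; Quinlan: $1,503,300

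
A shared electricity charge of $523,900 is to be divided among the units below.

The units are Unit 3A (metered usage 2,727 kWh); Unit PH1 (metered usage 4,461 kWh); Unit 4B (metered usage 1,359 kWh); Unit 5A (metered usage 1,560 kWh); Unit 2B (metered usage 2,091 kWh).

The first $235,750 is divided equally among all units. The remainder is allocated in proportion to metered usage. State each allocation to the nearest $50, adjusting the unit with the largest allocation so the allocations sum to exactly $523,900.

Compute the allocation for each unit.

Unit 3A: $111,550 · Unit PH1: $152,550 · Unit 4B: $79,250 · Unit 5A: $84,000 · Unit 2B: $96,550

$235,750 shared equally gives $47,150 per unit.
Remainder $288,150 by metered usage (total 12,198): Unit 3A 64,419.17 → $64,400; Unit PH1 105,380.98 → $105,400; Unit 4B 32,103.28 → $32,100; Unit 5A 36,851.45 → $36,850; Unit 2B 49,395.12 → $49,400.
Totals: Unit 3A $47,150 + $64,400 = $111,550; Unit PH1 $47,150 + $105,400 = $152,550; Unit 4B $47,150 + $32,100 = $79,250; Unit 5A $47,150 + $36,850 = $84,000; Unit 2B $47,150 + $49,400 = $96,550.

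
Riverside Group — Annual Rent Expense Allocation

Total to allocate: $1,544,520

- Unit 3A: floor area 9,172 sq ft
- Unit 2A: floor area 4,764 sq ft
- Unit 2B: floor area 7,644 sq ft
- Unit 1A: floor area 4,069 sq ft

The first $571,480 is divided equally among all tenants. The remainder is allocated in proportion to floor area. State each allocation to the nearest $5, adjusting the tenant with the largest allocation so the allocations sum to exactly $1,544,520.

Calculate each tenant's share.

Equal tier: $571,480 ÷ 4 = $142,870 apiece.
Remainder $973,040 by floor area (total 25,649): Unit 3A 347,955.98 → $347,955; Unit 2A 180,730.73 → $180,730; Unit 2B 289,988.61 → $289,990; Unit 1A 154,364.68 → $154,365.
Totals: Unit 3A $142,870 + $347,955 = $490,825; Unit 2A $142,870 + $180,730 = $323,600; Unit 2B $142,870 + $289,990 = $432,860; Unit 1A $142,870 + $154,365 = $297,235.

Unit 3A: $490,825; Unit 2A: $323,600; Unit 2B: $432,860; Unit 1A: $297,235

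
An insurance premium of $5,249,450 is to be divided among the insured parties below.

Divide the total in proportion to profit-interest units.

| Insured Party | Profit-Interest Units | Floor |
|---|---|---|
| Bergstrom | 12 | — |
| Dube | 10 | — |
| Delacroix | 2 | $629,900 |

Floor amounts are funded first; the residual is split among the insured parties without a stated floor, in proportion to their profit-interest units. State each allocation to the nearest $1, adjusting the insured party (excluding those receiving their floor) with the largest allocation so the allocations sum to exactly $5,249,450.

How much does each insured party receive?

Fund the minimums — Delacroix $629,900. Residual $4,619,550.
Residual split over remaining profit-interest units 22: Bergstrom 2,519,754.55 → $2,519,755; Dube 2,099,795.45 → $2,099,795.

Bergstrom: $2,519,755 · Dube: $2,099,795 · Delacroix: $629,900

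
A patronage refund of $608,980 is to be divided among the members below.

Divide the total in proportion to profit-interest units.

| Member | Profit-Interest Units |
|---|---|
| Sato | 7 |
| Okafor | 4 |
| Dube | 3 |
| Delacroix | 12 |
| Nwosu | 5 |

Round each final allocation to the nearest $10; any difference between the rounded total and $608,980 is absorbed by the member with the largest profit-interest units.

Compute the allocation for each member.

Total profit-interest units = 31.
Proportional shares: Sato 7/31 × $608,980 = 137,511.61; Okafor 4/31 × $608,980 = 78,578.06; Dube 3/31 × $608,980 = 58,933.55; Delacroix 12/31 × $608,980 = 235,734.19; Nwosu 5/31 × $608,980 = 98,222.58.
At nearest $10: Sato $137,510; Okafor $78,580; Dube $58,930; Delacroix $235,730; Nwosu $98,220. Sum = $608,970.
Difference $608,980 − $608,970 = +$10 applied to largest profit-interest units (Delacroix): Delacroix becomes $235,740.

Sato: $137,510 · Okafor: $78,580 · Dube: $58,930 · Delacroix: $235,740 · Nwosu: $98,220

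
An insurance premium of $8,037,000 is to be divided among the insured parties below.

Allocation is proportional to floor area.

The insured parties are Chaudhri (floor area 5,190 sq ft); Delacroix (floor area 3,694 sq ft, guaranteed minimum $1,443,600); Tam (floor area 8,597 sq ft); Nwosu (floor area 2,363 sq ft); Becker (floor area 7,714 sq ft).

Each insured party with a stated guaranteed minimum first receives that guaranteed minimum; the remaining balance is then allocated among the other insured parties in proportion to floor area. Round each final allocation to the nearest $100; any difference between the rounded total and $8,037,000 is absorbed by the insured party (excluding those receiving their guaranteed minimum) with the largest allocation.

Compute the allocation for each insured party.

Fund the minimums — Delacroix $1,443,600. Remaining pool $6,593,400.
Remaining pool split over remaining floor area 23,864: Chaudhri 1,433,948.46 → $1,433,900; Tam 2,375,270.69 → $2,375,300; Nwosu 652,874.80 → $652,900; Becker 2,131,306.05 → $2,131,300.

Chaudhri: $1,433,900 | Delacroix: $1,443,600 | Tam: $2,375,300 | Nwosu: $652,900 | Becker: $2,131,300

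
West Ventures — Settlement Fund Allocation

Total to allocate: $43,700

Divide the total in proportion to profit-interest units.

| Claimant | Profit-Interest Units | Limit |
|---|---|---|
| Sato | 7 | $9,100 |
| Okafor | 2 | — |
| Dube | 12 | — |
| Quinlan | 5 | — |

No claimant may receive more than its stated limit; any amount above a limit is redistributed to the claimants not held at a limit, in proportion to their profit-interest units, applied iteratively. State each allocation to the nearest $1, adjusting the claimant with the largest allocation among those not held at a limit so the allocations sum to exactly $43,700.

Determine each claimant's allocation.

Combined profit-interest units = 26.
Unconstrained shares: Sato 11,765.38; Okafor 3,361.54; Dube 20,169.23; Quinlan 8,403.85.
Capped: Sato ($9,100); remaining pool $34,600 reallocated over remaining profit-interest units 19.
Remaining shares: Okafor 3,642.11 → $3,642; Dube 21,852.63 → $21,853; Quinlan 9,105.26 → $9,105.

Sato: $9,100; Okafor: $3,642; Dube: $21,853; Quinlan: $9,105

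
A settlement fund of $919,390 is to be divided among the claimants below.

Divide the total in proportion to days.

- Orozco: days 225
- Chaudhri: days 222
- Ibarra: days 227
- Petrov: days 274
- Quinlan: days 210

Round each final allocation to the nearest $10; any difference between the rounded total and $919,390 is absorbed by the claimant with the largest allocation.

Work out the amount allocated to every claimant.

Total days = 1,158.
Pro-rata amounts: Orozco 225/1,158 × $919,390 = 178,637.95; Chaudhri 222/1,158 × $919,390 = 176,256.11; Ibarra 227/1,158 × $919,390 = 180,225.85; Petrov 274/1,158 × $919,390 = 217,541.33; Quinlan 210/1,158 × $919,390 = 166,728.76.
After rounding ($10): Orozco $178,640; Chaudhri $176,260; Ibarra $180,230; Petrov $217,540; Quinlan $166,730. Sum = $919,400.
Difference $919,390 − $919,400 = −$10 applied to largest allocation (Petrov): Petrov becomes $217,530.

Orozco: $178,640 | Chaudhri: $176,260 | Ibarra: $180,230 | Petrov: $217,530 | Quinlan: $166,730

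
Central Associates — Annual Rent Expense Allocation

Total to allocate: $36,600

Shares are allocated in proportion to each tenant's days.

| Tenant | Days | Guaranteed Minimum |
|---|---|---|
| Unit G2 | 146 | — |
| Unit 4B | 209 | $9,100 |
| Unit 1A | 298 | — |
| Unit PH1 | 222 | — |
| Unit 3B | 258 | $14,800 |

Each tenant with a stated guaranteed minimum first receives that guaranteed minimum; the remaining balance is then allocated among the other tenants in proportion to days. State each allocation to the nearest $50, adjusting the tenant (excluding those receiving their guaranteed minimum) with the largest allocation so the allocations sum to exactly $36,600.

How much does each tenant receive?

Guaranteed amounts: Unit 4B $9,100; Unit 3B $14,800. Remaining pool $12,700.
Remaining pool split over remaining days 666: Unit G2 2,784.08 → $2,800; Unit 1A 5,682.58 → $5,700; Unit PH1 4,233.33 → $4,250.
Rounding difference −$50 applied to Unit 1A → $5,650.

Unit G2: $2,800 | Unit 4B: $9,100 | Unit 1A: $5,650 | Unit PH1: $4,250 | Unit 3B: $14,800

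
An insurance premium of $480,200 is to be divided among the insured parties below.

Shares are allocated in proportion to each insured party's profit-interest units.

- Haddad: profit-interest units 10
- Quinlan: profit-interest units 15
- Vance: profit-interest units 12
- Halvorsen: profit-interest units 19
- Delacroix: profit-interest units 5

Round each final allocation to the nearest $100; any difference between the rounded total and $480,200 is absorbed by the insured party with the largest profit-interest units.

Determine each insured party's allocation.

Profit-interest units total: 61.
Raw shares: Haddad 10/61 × $480,200 = 78,721.31; Quinlan 15/61 × $480,200 = 118,081.97; Vance 12/61 × $480,200 = 94,465.57; Halvorsen 19/61 × $480,200 = 149,570.49; Delacroix 5/61 × $480,200 = 39,360.66.
At nearest $100: Haddad $78,700; Quinlan $118,100; Vance $94,500; Halvorsen $149,600; Delacroix $39,400. Sum = $480,300.
Difference $480,200 − $480,300 = −$100 applied to largest profit-interest units (Halvorsen): Halvorsen becomes $149,500.

Haddad: $78,700 | Quinlan: $118,100 | Vance: $94,500 | Halvorsen: $149,500 | Delacroix: $39,400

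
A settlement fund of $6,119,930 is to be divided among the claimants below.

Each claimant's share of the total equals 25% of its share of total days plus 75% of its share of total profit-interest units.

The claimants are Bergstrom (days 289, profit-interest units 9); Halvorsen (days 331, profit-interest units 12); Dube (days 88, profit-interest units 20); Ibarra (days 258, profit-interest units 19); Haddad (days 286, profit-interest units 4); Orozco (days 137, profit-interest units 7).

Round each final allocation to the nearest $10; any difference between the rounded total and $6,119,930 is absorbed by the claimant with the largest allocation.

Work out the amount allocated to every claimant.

Days total 1,389; profit-interest units total 71.
Composite weights (25% days + 75% profit-interest units): Bergstrom 0.1471; Halvorsen 0.1863; Dube 0.2271; Ibarra 0.2471; Haddad 0.0937; Orozco 0.0986.
Proportional shares: Bergstrom 900,157.62; Halvorsen 1,140,362.04; Dube 1,389,874.89; Ibarra 1,512,482.62; Haddad 573,617.39; Orozco 603,435.44.
After rounding ($10): Bergstrom $900,160; Halvorsen $1,140,360; Dube $1,389,870; Ibarra $1,512,480; Haddad $573,620; Orozco $603,440. Sum = $6,119,930.
Sum already equals the total — no adjustment.

Bergstrom: $900,160 | Halvorsen: $1,140,360 | Dube: $1,389,870 | Ibarra: $1,512,480 | Haddad: $573,620 | Orozco: $603,440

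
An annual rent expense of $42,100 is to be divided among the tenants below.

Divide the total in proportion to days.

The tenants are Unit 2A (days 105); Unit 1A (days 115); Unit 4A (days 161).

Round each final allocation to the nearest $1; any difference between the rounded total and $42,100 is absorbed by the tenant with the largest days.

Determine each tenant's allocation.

Unit 2A: $11,602; Unit 1A: $12,707; Unit 4A: $17,791

Days total: 105 + 115 + 161 = 381.
Unrounded shares: Unit 2A 11,602.36; Unit 1A 12,707.35; Unit 4A 17,790.29.
At nearest $1: Unit 2A $11,602; Unit 1A $12,707; Unit 4A $17,790. Sum = $42,099.
Difference $42,100 − $42,099 = +$1 applied to largest days (Unit 4A): Unit 4A becomes $17,791.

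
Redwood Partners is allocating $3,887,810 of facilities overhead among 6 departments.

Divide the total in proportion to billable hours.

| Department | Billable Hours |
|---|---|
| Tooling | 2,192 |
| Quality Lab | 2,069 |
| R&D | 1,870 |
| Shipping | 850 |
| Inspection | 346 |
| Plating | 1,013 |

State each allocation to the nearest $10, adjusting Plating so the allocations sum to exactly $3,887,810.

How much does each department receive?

Billable hours total: 8,340.
Pro-rata amounts: Tooling 2,192/8,340 × $3,887,810 = 1,021,832.08; Quality Lab 2,069/8,340 × $3,887,810 = 964,493.87; R&D 1,870/8,340 × $3,887,810 = 871,727.18; Shipping 850/8,340 × $3,887,810 = 396,239.63; Inspection 346/8,340 × $3,887,810 = 161,292.84; Plating 1,013/8,340 × $3,887,810 = 472,224.40.
Rounded to nearest $10: Tooling $1,021,830; Quality Lab $964,490; R&D $871,730; Shipping $396,240; Inspection $161,290; Plating $472,220. Sum = $3,887,800.
Difference $3,887,810 − $3,887,800 = +$10 applied to Plating: Plating becomes $472,230.

Tooling: $1,021,830 | Quality Lab: $964,490 | R&D: $871,730 | Shipping: $396,240 | Inspection: $161,290 | Plating: $472,230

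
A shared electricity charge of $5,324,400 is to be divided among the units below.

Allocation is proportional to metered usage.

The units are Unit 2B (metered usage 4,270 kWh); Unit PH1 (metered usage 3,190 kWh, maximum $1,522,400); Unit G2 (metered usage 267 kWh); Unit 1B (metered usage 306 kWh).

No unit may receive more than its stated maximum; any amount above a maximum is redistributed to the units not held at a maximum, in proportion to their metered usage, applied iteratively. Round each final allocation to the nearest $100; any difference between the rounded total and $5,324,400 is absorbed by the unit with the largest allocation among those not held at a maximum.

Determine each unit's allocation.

Unit 2B: $3,352,200 · Unit PH1: $1,522,400 · Unit G2: $209,600 · Unit 1B: $240,200

Sum of metered usage: 8,033.
Pro-rata shares before constraints: Unit 2B 2,830,223.83; Unit PH1 2,114,382.67; Unit G2 176,971.84; Unit 1B 202,821.66.
Capped: Unit PH1 ($1,522,400); remaining pool $3,802,000 reallocated over remaining metered usage 4,843.
Shares after redistribution: Unit 2B 3,352,166.01 → $3,352,200; Unit G2 209,608.51 → $209,600; Unit 1B 240,225.48 → $240,200.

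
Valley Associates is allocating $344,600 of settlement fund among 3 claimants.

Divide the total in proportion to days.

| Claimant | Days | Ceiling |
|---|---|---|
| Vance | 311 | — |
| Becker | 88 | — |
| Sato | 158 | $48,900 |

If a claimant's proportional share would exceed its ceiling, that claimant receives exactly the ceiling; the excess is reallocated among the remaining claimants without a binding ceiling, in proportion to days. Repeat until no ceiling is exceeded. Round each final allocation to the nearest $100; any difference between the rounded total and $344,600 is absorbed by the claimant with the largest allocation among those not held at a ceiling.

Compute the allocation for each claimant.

Vance: $230,500; Becker: $65,200; Sato: $48,900

Total days = 557.
Proportional shares (ignoring caps): Vance 192,406.82; Becker 54,443.09; Sato 97,750.09.
Cap binds for Sato ($48,900); balance $295,700 reallocated over remaining days 399.
Remaining shares: Vance 230,482.96 → $230,500; Becker 65,217.04 → $65,200.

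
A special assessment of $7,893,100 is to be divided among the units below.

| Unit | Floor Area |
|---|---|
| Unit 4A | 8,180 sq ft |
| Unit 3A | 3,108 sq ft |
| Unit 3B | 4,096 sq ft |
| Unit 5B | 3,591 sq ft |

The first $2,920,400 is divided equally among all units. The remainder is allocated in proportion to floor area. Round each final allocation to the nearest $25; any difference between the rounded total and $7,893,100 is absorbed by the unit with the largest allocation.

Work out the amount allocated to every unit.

Unit 4A: $2,873,800 · Unit 3A: $1,544,600 · Unit 3B: $1,803,525 · Unit 5B: $1,671,175

$2,920,400 shared equally gives $730,100 per unit.
Remainder $4,972,700 by floor area (total 18,975): Unit 4A 2,143,698.87 → $2,143,700; Unit 3A 814,500.74 → $814,500; Unit 3B 1,073,421.83 → $1,073,425; Unit 5B 941,078.56 → $941,075.
Totals: Unit 4A $730,100 + $2,143,700 = $2,873,800; Unit 3A $730,100 + $814,500 = $1,544,600; Unit 3B $730,100 + $1,073,425 = $1,803,525; Unit 5B $730,100 + $941,075 = $1,671,175.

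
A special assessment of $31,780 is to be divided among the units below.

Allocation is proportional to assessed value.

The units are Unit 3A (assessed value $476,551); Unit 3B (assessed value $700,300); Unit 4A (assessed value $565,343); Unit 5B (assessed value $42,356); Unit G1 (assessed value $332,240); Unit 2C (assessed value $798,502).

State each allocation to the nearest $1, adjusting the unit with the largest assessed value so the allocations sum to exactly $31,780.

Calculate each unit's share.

Unit 3A: $5,195 | Unit 3B: $7,634 | Unit 4A: $6,163 | Unit 5B: $462 | Unit G1: $3,622 | Unit 2C: $8,704

Sum of assessed value: 2,915,292.
Pro-rata amounts: Unit 3A 476,551/2,915,292 × $31,780 = 5,194.95; Unit 3B 700,300/2,915,292 × $31,780 = 7,634.07; Unit 4A 565,343/2,915,292 × $31,780 = 6,162.88; Unit 5B 42,356/2,915,292 × $31,780 = 461.73; Unit G1 332,240/2,915,292 × $31,780 = 3,621.79; Unit 2C 798,502/2,915,292 × $31,780 = 8,704.58.
After rounding ($1): Unit 3A $5,195; Unit 3B $7,634; Unit 4A $6,163; Unit 5B $462; Unit G1 $3,622; Unit 2C $8,705. Sum = $31,781.
Difference $31,780 − $31,781 = −$1 applied to largest assessed value (Unit 2C): Unit 2C becomes $8,704.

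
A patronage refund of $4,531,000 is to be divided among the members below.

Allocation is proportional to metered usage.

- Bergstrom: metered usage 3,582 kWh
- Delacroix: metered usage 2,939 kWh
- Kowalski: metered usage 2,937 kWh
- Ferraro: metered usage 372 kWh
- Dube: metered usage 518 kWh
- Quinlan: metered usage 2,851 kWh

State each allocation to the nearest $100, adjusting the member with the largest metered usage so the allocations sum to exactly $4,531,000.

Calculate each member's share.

Combined metered usage = 13,199.
Unrounded shares: Bergstrom 3,582/13,199 × $4,531,000 = 1,229,641.79; Delacroix 2,939/13,199 × $4,531,000 = 1,008,910.45; Kowalski 2,937/13,199 × $4,531,000 = 1,008,223.88; Ferraro 372/13,199 × $4,531,000 = 127,701.49; Dube 518/13,199 × $4,531,000 = 177,820.90; Quinlan 2,851/13,199 × $4,531,000 = 978,701.49.
At nearest $100: Bergstrom $1,229,600; Delacroix $1,008,900; Kowalski $1,008,200; Ferraro $127,700; Dube $177,800; Quinlan $978,700. Sum = $4,530,900.
Difference $4,531,000 − $4,530,900 = +$100 applied to largest metered usage (Bergstrom): Bergstrom becomes $1,229,700.

Bergstrom: $1,229,700 | Delacroix: $1,008,900 | Kowalski: $1,008,200 | Ferraro: $127,700 | Dube: $177,800 | Quinlan: $978,700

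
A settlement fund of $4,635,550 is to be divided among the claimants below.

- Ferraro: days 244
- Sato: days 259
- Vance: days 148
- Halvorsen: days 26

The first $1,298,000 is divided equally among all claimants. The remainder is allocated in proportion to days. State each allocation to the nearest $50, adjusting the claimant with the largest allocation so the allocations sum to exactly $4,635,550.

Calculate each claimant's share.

Ferraro: $1,527,400 | Sato: $1,601,300 | Vance: $1,054,150 | Halvorsen: $452,700

$1,298,000 shared equally gives $324,500 per claimant.
Remainder $3,337,550 by days (total 677): Ferraro 1,202,898.38 → $1,202,900; Sato 1,276,847.05 → $1,276,850; Vance 729,626.88 → $729,650; Halvorsen 128,177.70 → $128,200.
Rounding difference −$50 on remainder applied to Sato.
Totals: Ferraro $324,500 + $1,202,900 = $1,527,400; Sato $324,500 + $1,276,800 = $1,601,300; Vance $324,500 + $729,650 = $1,054,150; Halvorsen $324,500 + $128,200 = $452,700.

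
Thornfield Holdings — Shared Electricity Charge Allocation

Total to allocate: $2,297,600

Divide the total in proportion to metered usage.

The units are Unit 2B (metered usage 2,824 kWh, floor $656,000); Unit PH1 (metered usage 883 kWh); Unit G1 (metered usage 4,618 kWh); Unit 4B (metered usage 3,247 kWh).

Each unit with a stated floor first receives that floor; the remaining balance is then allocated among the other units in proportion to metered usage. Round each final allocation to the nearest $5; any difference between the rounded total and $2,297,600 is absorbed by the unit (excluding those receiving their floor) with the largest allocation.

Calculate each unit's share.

Fund the minimums — Unit 2B $656,000. Remaining pool $1,641,600.
Remaining pool split over remaining metered usage 8,748: Unit PH1 165,698.77 → $165,700; Unit G1 866,587.65 → $866,590; Unit 4B 609,313.58 → $609,315.
Rounding difference −$5 applied to Unit G1 → $866,585.

Unit 2B: $656,000 | Unit PH1: $165,700 | Unit G1: $866,585 | Unit 4B: $609,315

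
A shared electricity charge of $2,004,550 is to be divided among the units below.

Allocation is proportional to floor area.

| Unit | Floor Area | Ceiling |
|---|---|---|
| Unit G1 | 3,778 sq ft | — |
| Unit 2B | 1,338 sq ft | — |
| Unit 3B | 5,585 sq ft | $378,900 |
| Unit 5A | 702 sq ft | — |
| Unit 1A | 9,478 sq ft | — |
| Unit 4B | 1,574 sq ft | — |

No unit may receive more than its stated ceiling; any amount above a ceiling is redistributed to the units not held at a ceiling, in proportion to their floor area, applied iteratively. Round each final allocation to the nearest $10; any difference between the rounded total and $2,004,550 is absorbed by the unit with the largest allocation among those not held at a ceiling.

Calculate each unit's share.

Sum of floor area: 22,455.
Unconstrained shares: Unit G1 337,260.74; Unit 2B 119,442.79; Unit 3B 498,571.00; Unit 5A 62,667.29; Unit 1A 846,097.75; Unit 4B 140,510.43.
Cap binds for Unit 3B ($378,900); balance $1,625,650 reallocated over remaining floor area 16,870.
Shares after redistribution: Unit G1 364,060.80 → $364,060; Unit 2B 128,934.18 → $128,930; Unit 5A 67,647.08 → $67,650; Unit 1A 913,331.99 → $913,330; Unit 4B 151,675.94 → $151,680.

Unit G1: $364,060 · Unit 2B: $128,930 · Unit 3B: $378,900 · Unit 5A: $67,650 · Unit 1A: $913,330 · Unit 4B: $151,680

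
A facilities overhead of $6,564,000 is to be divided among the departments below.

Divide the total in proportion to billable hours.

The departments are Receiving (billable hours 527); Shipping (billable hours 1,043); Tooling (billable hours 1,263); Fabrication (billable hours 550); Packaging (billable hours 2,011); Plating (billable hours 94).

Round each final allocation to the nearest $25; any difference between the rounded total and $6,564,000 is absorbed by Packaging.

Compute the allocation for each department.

Sum of billable hours: 5,488.
Unrounded shares: Receiving 527/5,488 × $6,564,000 = 630,325.80; Shipping 1,043/5,488 × $6,564,000 = 1,247,494.90; Tooling 1,263/5,488 × $6,564,000 = 1,510,629.01; Fabrication 550/5,488 × $6,564,000 = 657,835.28; Packaging 2,011/5,488 × $6,564,000 = 2,405,284.99; Plating 94/5,488 × $6,564,000 = 112,430.03.
At nearest $25: Receiving $630,325; Shipping $1,247,500; Tooling $1,510,625; Fabrication $657,825; Packaging $2,405,275; Plating $112,425. Sum = $6,563,975.
Difference $6,564,000 − $6,563,975 = +$25 applied to Packaging: Packaging becomes $2,405,300.

Receiving: $630,325 · Shipping: $1,247,500 · Tooling: $1,510,625 · Fabrication: $657,825 · Packaging: $2,405,300 · Plating: $112,425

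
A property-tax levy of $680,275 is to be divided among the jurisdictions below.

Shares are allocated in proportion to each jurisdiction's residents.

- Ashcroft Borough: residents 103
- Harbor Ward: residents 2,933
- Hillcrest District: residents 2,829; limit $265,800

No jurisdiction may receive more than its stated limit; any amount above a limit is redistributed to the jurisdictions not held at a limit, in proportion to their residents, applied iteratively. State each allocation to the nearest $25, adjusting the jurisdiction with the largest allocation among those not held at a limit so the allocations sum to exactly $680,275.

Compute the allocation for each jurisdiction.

Ashcroft Borough: $14,050 · Harbor Ward: $400,425 · Hillcrest District: $265,800

Sum of residents: 5,865.
Unconstrained shares: Ashcroft Borough 11,946.86; Harbor Ward 340,195.49; Hillcrest District 328,132.65.
Capped: Hillcrest District ($265,800); residual $414,475 reallocated over remaining residents 3,036.
Shares after redistribution: Ashcroft Borough 14,061.57 → $14,050; Harbor Ward 400,413.43 → $400,425.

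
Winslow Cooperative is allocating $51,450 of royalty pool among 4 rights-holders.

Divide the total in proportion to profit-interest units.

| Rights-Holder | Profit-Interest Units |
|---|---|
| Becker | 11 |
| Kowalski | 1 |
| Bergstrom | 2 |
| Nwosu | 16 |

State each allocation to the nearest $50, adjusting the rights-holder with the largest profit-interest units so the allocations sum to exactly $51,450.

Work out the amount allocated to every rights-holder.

Becker: $18,850 · Kowalski: $1,700 · Bergstrom: $3,450 · Nwosu: $27,450

Combined profit-interest units = 11 + 1 + 2 + 16 = 30.
Raw shares: Becker 18,865.00; Kowalski 1,715.00; Bergstrom 3,430.00; Nwosu 27,440.00.
At nearest $50: Becker $18,850; Kowalski $1,700; Bergstrom $3,450; Nwosu $27,450. Sum = $51,450.
No rounding difference to absorb.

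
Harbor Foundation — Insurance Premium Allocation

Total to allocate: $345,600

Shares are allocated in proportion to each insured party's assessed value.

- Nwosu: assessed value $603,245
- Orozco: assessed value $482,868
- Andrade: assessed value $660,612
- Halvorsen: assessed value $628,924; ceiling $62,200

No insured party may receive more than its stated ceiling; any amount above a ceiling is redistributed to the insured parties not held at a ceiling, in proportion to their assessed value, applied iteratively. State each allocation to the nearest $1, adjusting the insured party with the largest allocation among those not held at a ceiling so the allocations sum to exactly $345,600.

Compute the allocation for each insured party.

Nwosu: $97,874 | Orozco: $78,344 | Andrade: $107,182 | Halvorsen: $62,200

Assessed value total: 2,375,649.
Pro-rata shares before constraints: Nwosu 87,757.69; Orozco 70,245.72; Andrade 96,103.22; Halvorsen 91,493.37.
Capped: Halvorsen ($62,200); balance $283,400 reallocated over remaining assessed value 1,746,725.
Shares after redistribution: Nwosu 97,874.38 → $97,874; Orozco 78,343.64 → $78,344; Andrade 107,181.98 → $107,182.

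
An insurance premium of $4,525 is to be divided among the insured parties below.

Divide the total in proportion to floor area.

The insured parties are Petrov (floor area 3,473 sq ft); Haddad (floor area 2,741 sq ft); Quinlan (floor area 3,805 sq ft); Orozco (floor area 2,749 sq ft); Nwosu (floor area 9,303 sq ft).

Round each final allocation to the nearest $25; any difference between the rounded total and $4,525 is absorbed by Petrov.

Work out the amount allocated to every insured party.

Floor area total: 22,071.
Raw shares: Petrov 3,473/22,071 × $4,525 = 712.04; Haddad 2,741/22,071 × $4,525 = 561.96; Quinlan 3,805/22,071 × $4,525 = 780.10; Orozco 2,749/22,071 × $4,525 = 563.60; Nwosu 9,303/22,071 × $4,525 = 1,907.30.
Rounded to nearest $25: Petrov $700; Haddad $550; Quinlan $775; Orozco $575; Nwosu $1,900. Sum = $4,500.
Difference $4,525 − $4,500 = +$25 applied to Petrov: Petrov becomes $725.

Petrov: $725; Haddad: $550; Quinlan: $775; Orozco: $575; Nwosu: $1,900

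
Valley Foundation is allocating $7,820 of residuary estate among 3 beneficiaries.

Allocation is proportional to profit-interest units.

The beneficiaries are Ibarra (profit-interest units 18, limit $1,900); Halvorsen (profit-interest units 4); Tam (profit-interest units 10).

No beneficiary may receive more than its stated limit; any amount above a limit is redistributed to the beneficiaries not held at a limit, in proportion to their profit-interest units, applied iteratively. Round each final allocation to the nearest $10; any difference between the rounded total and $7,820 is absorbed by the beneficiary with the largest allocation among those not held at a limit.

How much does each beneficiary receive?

Ibarra: $1,900 · Halvorsen: $1,690 · Tam: $4,230

Total profit-interest units = 32.
Pro-rata shares before constraints: Ibarra 4,398.75; Halvorsen 977.50; Tam 2,443.75.
Held at cap: Ibarra ($1,900); remaining pool $5,920 reallocated over remaining profit-interest units 14.
Redistributed shares: Halvorsen 1,691.43 → $1,690; Tam 4,228.57 → $4,230.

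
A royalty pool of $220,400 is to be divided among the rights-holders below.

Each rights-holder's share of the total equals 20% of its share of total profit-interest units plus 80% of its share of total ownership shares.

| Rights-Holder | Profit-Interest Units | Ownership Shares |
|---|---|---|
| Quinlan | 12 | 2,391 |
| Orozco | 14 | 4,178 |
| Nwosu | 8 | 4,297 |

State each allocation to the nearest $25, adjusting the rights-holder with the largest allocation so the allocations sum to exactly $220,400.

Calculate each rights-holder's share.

Totals — profit-interest units 34, ownership shares 10,866.
Composite weights (20% profit-interest units + 80% ownership shares): Quinlan 0.2466; Orozco 0.3900; Nwosu 0.3634.
Pro-rata amounts: Quinlan 54,355.84; Orozco 85,946.00; Nwosu 80,098.16.
At nearest $25: Quinlan $54,350; Orozco $85,950; Nwosu $80,100. Sum = $220,400.
Sum already equals the total — no adjustment.

Quinlan: $54,350; Orozco: $85,950; Nwosu: $80,100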